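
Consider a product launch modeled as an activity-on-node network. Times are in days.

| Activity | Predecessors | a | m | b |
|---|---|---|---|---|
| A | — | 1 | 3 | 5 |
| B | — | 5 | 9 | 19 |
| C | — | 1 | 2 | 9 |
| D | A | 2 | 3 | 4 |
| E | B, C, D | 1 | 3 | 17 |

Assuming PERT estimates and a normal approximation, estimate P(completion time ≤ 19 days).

te_A = (1 + 4·3 + 5)/6 = 18/6 = 3; σ²_A = ((5−1)/6)² = 0.444
te_B = (5 + 4·9 + 19)/6 = 60/6 = 10; σ²_B = ((19−5)/6)² = 5.444
te_C = (1 + 4·2 + 9)/6 = 18/6 = 3; σ²_C = ((9−1)/6)² = 1.778
te_D = (2 + 4·3 + 4)/6 = 18/6 = 3; σ²_D = ((4−2)/6)² = 0.111
te_E = (1 + 4·3 + 17)/6 = 30/6 = 5; σ²_E = ((17−1)/6)² = 7.111

Forward pass:
ES_A = 0; EF_A = 3
ES_B = 0; EF_B = 10
ES_C = 0; EF_C = 3
ES_D = 3; EF_D = 3+3 = 6
ES_E = max(EF_B=10, EF_C=3, EF_D=6) = 10; EF_E = 10+5 = 15
Expected project duration μ = 15 days. Critical path: B → E.

Variance along critical path = 5.444 + 7.111 = 12.556; σ = √12.556 = 3.543 days.
Z = (19 − 15) / 3.543 = 1.129
P(T ≤ 19) = Φ(1.129) ≈ 0.871

0.871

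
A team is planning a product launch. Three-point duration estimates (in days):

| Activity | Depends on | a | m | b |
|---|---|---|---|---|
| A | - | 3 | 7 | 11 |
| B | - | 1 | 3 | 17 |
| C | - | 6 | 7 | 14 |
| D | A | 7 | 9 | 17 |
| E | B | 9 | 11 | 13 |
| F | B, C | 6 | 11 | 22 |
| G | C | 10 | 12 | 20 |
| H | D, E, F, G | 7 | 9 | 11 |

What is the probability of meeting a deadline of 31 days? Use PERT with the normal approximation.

0.673

te_A = (3 + 4·7 + 11)/6 = 42/6 = 7; σ²_A = ((11−3)/6)² = 1.778
te_B = (1 + 4·3 + 17)/6 = 30/6 = 5; σ²_B = ((17−1)/6)² = 7.111
te_C = (6 + 4·7 + 14)/6 = 48/6 = 8; σ²_C = ((14−6)/6)² = 1.778
te_D = (7 + 4·9 + 17)/6 = 60/6 = 10; σ²_D = ((17−7)/6)² = 2.778
te_E = (9 + 4·11 + 13)/6 = 66/6 = 11; σ²_E = ((13−9)/6)² = 0.444
te_F = (6 + 4·11 + 22)/6 = 72/6 = 12; σ²_F = ((22−6)/6)² = 7.111
te_G = (10 + 4·12 + 20)/6 = 78/6 = 13; σ²_G = ((20−10)/6)² = 2.778
te_H = (7 + 4·9 + 11)/6 = 54/6 = 9; σ²_H = ((11−7)/6)² = 0.444

Forward pass:
ES_A = 0; EF_A = 7
ES_B = 0; EF_B = 5
ES_C = 0; EF_C = 8
ES_D = 7; EF_D = 7+10 = 17
ES_E = 5; EF_E = 5+11 = 16
ES_F = max(EF_B=5, EF_C=8) = 8; EF_F = 8+12 = 20
ES_G = 8; EF_G = 8+13 = 21
ES_H = max(EF_D=17, EF_E=16, EF_F=20, EF_G=21) = 21; EF_H = 21+9 = 30
Expected project duration μ = 30 days. Critical path: C → G → H.

Variance along critical path = 1.778 + 2.778 + 0.444 = 5.000; σ = √5.000 = 2.236 days.
Z = (31 − 30) / 2.236 = 0.447
P(T ≤ 31) = Φ(0.447) ≈ 0.673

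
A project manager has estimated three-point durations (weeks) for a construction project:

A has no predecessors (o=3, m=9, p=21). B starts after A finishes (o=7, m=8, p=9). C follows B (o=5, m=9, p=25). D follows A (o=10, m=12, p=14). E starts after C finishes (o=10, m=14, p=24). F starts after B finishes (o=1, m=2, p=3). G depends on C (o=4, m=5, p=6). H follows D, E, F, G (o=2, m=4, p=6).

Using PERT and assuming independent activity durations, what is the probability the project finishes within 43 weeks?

0.164

te_A = (3 + 4·9 + 21)/6 = 60/6 = 10; σ²_A = ((21−3)/6)² = 9.000
te_B = (7 + 4·8 + 9)/6 = 48/6 = 8; σ²_B = ((9−7)/6)² = 0.111
te_C = (5 + 4·9 + 25)/6 = 66/6 = 11; σ²_C = ((25−5)/6)² = 11.111
te_D = (10 + 4·12 + 14)/6 = 72/6 = 12; σ²_D = ((14−10)/6)² = 0.444
te_E = (10 + 4·14 + 24)/6 = 90/6 = 15; σ²_E = ((24−10)/6)² = 5.444
te_F = (1 + 4·2 + 3)/6 = 12/6 = 2; σ²_F = ((3−1)/6)² = 0.111
te_G = (4 + 4·5 + 6)/6 = 30/6 = 5; σ²_G = ((6−4)/6)² = 0.111
te_H = (2 + 4·4 + 6)/6 = 24/6 = 4; σ²_H = ((6−2)/6)² = 0.444

Forward pass:
ES_A = 0; EF_A = 10
ES_B = 10; EF_B = 10+8 = 18
ES_C = 18; EF_C = 18+11 = 29
ES_D = 10; EF_D = 10+12 = 22
ES_E = 29; EF_E = 29+15 = 44
ES_F = 18; EF_F = 18+2 = 20
ES_G = 29; EF_G = 29+5 = 34
ES_H = max(EF_D=22, EF_E=44, EF_F=20, EF_G=34) = 44; EF_H = 44+4 = 48
Expected project duration μ = 48 weeks. Critical path: A → B → C → E → H.

Variance along critical path = 9.000 + 0.111 + 11.111 + 5.444 + 0.444 = 26.111; σ = √26.111 = 5.110 weeks.
Z = (43 − 48) / 5.110 = -0.978
P(T ≤ 43) = Φ(-0.978) ≈ 0.164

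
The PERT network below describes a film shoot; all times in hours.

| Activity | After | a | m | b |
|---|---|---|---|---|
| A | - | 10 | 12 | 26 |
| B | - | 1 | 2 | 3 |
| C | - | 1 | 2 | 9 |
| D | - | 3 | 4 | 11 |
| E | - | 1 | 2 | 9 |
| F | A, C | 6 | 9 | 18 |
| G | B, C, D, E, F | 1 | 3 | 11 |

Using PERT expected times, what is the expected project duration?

28 hours

te_A = (10 + 4·12 + 26)/6 = 84/6 = 14
te_B = (1 + 4·2 + 3)/6 = 12/6 = 2
te_C = (1 + 4·2 + 9)/6 = 18/6 = 3
te_D = (3 + 4·4 + 11)/6 = 30/6 = 5
te_E = (1 + 4·2 + 9)/6 = 18/6 = 3
te_F = (6 + 4·9 + 18)/6 = 60/6 = 10
te_G = (1 + 4·3 + 11)/6 = 24/6 = 4

Forward pass:
ES_A = 0; EF_A = 14
ES_B = 0; EF_B = 2
ES_C = 0; EF_C = 3
ES_D = 0; EF_D = 5
ES_E = 0; EF_E = 3
ES_F = max(EF_A=14, EF_C=3) = 14; EF_F = 14+10 = 24
ES_G = max(EF_B=2, EF_C=3, EF_D=5, EF_E=3, EF_F=24) = 24; EF_G = 24+4 = 28
Expected project duration μ = 28 hours. Critical path: A → F → G.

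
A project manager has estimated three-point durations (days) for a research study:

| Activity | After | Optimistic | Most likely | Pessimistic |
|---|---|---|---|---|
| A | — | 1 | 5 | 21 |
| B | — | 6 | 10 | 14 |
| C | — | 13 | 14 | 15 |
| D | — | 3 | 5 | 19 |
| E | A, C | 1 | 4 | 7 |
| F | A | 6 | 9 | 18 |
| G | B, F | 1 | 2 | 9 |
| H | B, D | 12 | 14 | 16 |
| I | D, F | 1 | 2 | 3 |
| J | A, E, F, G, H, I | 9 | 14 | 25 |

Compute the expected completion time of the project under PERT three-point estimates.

te_A = (1 + 4·5 + 21)/6 = 42/6 = 7
te_B = (6 + 4·10 + 14)/6 = 60/6 = 10
te_C = (13 + 4·14 + 15)/6 = 84/6 = 14
te_D = (3 + 4·5 + 19)/6 = 42/6 = 7
te_E = (1 + 4·4 + 7)/6 = 24/6 = 4
te_F = (6 + 4·9 + 18)/6 = 60/6 = 10
te_G = (1 + 4·2 + 9)/6 = 18/6 = 3
te_H = (12 + 4·14 + 16)/6 = 84/6 = 14
te_I = (1 + 4·2 + 3)/6 = 12/6 = 2
te_J = (9 + 4·14 + 25)/6 = 90/6 = 15

Forward pass:
ES_A = 0; EF_A = 7
ES_B = 0; EF_B = 10
ES_C = 0; EF_C = 14
ES_D = 0; EF_D = 7
ES_E = max(EF_A=7, EF_C=14) = 14; EF_E = 14+4 = 18
ES_F = 7; EF_F = 7+10 = 17
ES_G = max(EF_B=10, EF_F=17) = 17; EF_G = 17+3 = 20
ES_H = max(EF_B=10, EF_D=7) = 10; EF_H = 10+14 = 24
ES_I = max(EF_D=7, EF_F=17) = 17; EF_I = 17+2 = 19
ES_J = max(EF_A=7, EF_E=18, EF_F=17, EF_G=20, EF_H=24, EF_I=19) = 24; EF_J = 24+15 = 39
Expected project duration μ = 39 days. Critical path: B → H → J.

39 days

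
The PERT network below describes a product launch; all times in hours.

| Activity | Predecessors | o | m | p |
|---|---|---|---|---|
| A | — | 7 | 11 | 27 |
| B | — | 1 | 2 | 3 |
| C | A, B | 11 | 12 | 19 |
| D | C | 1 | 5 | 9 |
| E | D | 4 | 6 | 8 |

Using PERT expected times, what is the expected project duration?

te_A = (7 + 4·11 + 27)/6 = 78/6 = 13
te_B = (1 + 4·2 + 3)/6 = 12/6 = 2
te_C = (11 + 4·12 + 19)/6 = 78/6 = 13
te_D = (1 + 4·5 + 9)/6 = 30/6 = 5
te_E = (4 + 4·6 + 8)/6 = 36/6 = 6

Forward pass:
ES_A = 0; EF_A = 13
ES_B = 0; EF_B = 2
ES_C = max(EF_A=13, EF_B=2) = 13; EF_C = 13+13 = 26
ES_D = 26; EF_D = 26+5 = 31
ES_E = 31; EF_E = 31+6 = 37
Expected project duration μ = 37 hours. Critical path: A → C → D → E.

37 hours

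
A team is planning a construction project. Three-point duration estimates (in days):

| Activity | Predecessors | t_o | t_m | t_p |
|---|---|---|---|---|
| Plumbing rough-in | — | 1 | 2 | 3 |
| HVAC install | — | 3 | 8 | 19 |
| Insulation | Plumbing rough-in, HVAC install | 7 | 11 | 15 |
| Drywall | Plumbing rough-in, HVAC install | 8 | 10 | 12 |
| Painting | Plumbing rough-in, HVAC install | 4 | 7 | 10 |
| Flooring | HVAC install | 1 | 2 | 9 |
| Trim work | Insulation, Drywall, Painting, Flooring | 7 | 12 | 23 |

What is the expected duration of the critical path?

te_Plumbing rough-in = (1 + 4·2 + 3)/6 = 12/6 = 2
te_HVAC install = (3 + 4·8 + 19)/6 = 54/6 = 9
te_Insulation = (7 + 4·11 + 15)/6 = 66/6 = 11
te_Drywall = (8 + 4·10 + 12)/6 = 60/6 = 10
te_Painting = (4 + 4·7 + 10)/6 = 42/6 = 7
te_Flooring = (1 + 4·2 + 9)/6 = 18/6 = 3
te_Trim work = (7 + 4·12 + 23)/6 = 78/6 = 13

Forward pass:
ES_Plumbing rough-in = 0; EF_Plumbing rough-in = 2
ES_HVAC install = 0; EF_HVAC install = 9
ES_Insulation = max(EF_Plumbing rough-in=2, EF_HVAC install=9) = 9; EF_Insulation = 9+11 = 20
ES_Drywall = max(EF_Plumbing rough-in=2, EF_HVAC install=9) = 9; EF_Drywall = 9+10 = 19
ES_Painting = max(EF_Plumbing rough-in=2, EF_HVAC install=9) = 9; EF_Painting = 9+7 = 16
ES_Flooring = 9; EF_Flooring = 9+3 = 12
ES_Trim work = max(EF_Insulation=20, EF_Drywall=19, EF_Painting=16, EF_Flooring=12) = 20; EF_Trim work = 20+13 = 33
Expected project duration μ = 33 days. Critical path: HVAC install → Insulation → Trim work.

33 days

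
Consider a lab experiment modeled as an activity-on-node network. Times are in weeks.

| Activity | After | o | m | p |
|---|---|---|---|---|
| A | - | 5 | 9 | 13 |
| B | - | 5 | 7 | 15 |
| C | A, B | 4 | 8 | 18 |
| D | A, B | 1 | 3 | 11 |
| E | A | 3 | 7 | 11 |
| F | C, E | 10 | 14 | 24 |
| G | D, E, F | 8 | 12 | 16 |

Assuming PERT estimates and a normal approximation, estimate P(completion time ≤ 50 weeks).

0.906

te_A = (5 + 4·9 + 13)/6 = 54/6 = 9; σ²_A = ((13−5)/6)² = 1.778
te_B = (5 + 4·7 + 15)/6 = 48/6 = 8; σ²_B = ((15−5)/6)² = 2.778
te_C = (4 + 4·8 + 18)/6 = 54/6 = 9; σ²_C = ((18−4)/6)² = 5.444
te_D = (1 + 4·3 + 11)/6 = 24/6 = 4; σ²_D = ((11−1)/6)² = 2.778
te_E = (3 + 4·7 + 11)/6 = 42/6 = 7; σ²_E = ((11−3)/6)² = 1.778
te_F = (10 + 4·14 + 24)/6 = 90/6 = 15; σ²_F = ((24−10)/6)² = 5.444
te_G = (8 + 4·12 + 16)/6 = 72/6 = 12; σ²_G = ((16−8)/6)² = 1.778

Forward pass:
ES_A = 0; EF_A = 9
ES_B = 0; EF_B = 8
ES_C = max(EF_A=9, EF_B=8) = 9; EF_C = 9+9 = 18
ES_D = max(EF_A=9, EF_B=8) = 9; EF_D = 9+4 = 13
ES_E = 9; EF_E = 9+7 = 16
ES_F = max(EF_C=18, EF_E=16) = 18; EF_F = 18+15 = 33
ES_G = max(EF_D=13, EF_E=16, EF_F=33) = 33; EF_G = 33+12 = 45
Expected project duration μ = 45 weeks. Critical path: A → C → F → G.

Variance along critical path = 1.778 + 5.444 + 5.444 + 1.778 = 14.444; σ = √14.444 = 3.801 weeks.
Z = (50 − 45) / 3.801 = 1.316
P(T ≤ 50) = Φ(1.316) ≈ 0.906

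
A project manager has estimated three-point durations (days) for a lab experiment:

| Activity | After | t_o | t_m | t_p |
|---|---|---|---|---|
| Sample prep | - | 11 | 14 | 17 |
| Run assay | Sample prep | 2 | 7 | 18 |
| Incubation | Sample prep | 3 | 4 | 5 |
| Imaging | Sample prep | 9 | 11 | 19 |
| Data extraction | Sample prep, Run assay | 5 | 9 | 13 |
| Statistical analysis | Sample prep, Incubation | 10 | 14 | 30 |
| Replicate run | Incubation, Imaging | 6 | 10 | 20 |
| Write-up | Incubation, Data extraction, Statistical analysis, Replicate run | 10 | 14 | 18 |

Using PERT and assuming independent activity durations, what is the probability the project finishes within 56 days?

te_Sample prep = (11 + 4·14 + 17)/6 = 84/6 = 14; σ²_Sample prep = ((17−11)/6)² = 1.000
te_Run assay = (2 + 4·7 + 18)/6 = 48/6 = 8; σ²_Run assay = ((18−2)/6)² = 7.111
te_Incubation = (3 + 4·4 + 5)/6 = 24/6 = 4; σ²_Incubation = ((5−3)/6)² = 0.111
te_Imaging = (9 + 4·11 + 19)/6 = 72/6 = 12; σ²_Imaging = ((19−9)/6)² = 2.778
te_Data extraction = (5 + 4·9 + 13)/6 = 54/6 = 9; σ²_Data extraction = ((13−5)/6)² = 1.778
te_Statistical analysis = (10 + 4·14 + 30)/6 = 96/6 = 16; σ²_Statistical analysis = ((30−10)/6)² = 11.111
te_Replicate run = (6 + 4·10 + 20)/6 = 66/6 = 11; σ²_Replicate run = ((20−6)/6)² = 5.444
te_Write-up = (10 + 4·14 + 18)/6 = 84/6 = 14; σ²_Write-up = ((18−10)/6)² = 1.778

Forward pass:
ES_Sample prep = 0; EF_Sample prep = 14
ES_Run assay = 14; EF_Run assay = 14+8 = 22
ES_Incubation = 14; EF_Incubation = 14+4 = 18
ES_Imaging = 14; EF_Imaging = 14+12 = 26
ES_Data extraction = max(EF_Sample prep=14, EF_Run assay=22) = 22; EF_Data extraction = 22+9 = 31
ES_Statistical analysis = max(EF_Sample prep=14, EF_Incubation=18) = 18; EF_Statistical analysis = 18+16 = 34
ES_Replicate run = max(EF_Incubation=18, EF_Imaging=26) = 26; EF_Replicate run = 26+11 = 37
ES_Write-up = max(EF_Incubation=18, EF_Data extraction=31, EF_Statistical analysis=34, EF_Replicate run=37) = 37; EF_Write-up = 37+14 = 51
Expected project duration μ = 51 days. Critical path: Sample prep → Imaging → Replicate run → Write-up.

Variance along critical path = 1.000 + 2.778 + 5.444 + 1.778 = 11.000; σ = √11.000 = 3.317 days.
Z = (56 − 51) / 3.317 = 1.508
P(T ≤ 56) = Φ(1.508) ≈ 0.934

0.934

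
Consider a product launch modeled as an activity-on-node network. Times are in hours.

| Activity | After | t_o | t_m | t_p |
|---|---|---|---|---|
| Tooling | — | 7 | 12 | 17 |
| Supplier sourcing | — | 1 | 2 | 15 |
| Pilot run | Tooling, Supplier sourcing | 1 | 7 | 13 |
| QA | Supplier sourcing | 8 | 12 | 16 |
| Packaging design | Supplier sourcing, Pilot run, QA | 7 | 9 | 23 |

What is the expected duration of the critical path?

30 hours

te_Tooling = (7 + 4·12 + 17)/6 = 72/6 = 12
te_Supplier sourcing = (1 + 4·2 + 15)/6 = 24/6 = 4
te_Pilot run = (1 + 4·7 + 13)/6 = 42/6 = 7
te_QA = (8 + 4·12 + 16)/6 = 72/6 = 12
te_Packaging design = (7 + 4·9 + 23)/6 = 66/6 = 11

Forward pass:
ES_Tooling = 0; EF_Tooling = 12
ES_Supplier sourcing = 0; EF_Supplier sourcing = 4
ES_Pilot run = max(EF_Tooling=12, EF_Supplier sourcing=4) = 12; EF_Pilot run = 12+7 = 19
ES_QA = 4; EF_QA = 4+12 = 16
ES_Packaging design = max(EF_Supplier sourcing=4, EF_Pilot run=19, EF_QA=16) = 19; EF_Packaging design = 19+11 = 30
Expected project duration μ = 30 hours. Critical path: Tooling → Pilot run → Packaging design.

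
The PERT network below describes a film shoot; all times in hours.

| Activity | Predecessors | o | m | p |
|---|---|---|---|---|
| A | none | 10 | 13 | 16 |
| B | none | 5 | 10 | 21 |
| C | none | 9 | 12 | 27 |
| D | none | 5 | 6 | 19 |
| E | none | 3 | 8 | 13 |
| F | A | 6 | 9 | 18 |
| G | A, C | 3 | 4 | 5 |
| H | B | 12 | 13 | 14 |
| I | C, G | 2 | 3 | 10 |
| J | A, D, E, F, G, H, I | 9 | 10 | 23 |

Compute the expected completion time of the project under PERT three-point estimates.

te_A = (10 + 4·13 + 16)/6 = 78/6 = 13
te_B = (5 + 4·10 + 21)/6 = 66/6 = 11
te_C = (9 + 4·12 + 27)/6 = 84/6 = 14
te_D = (5 + 4·6 + 19)/6 = 48/6 = 8
te_E = (3 + 4·8 + 13)/6 = 48/6 = 8
te_F = (6 + 4·9 + 18)/6 = 60/6 = 10
te_G = (3 + 4·4 + 5)/6 = 24/6 = 4
te_H = (12 + 4·13 + 14)/6 = 78/6 = 13
te_I = (2 + 4·3 + 10)/6 = 24/6 = 4
te_J = (9 + 4·10 + 23)/6 = 72/6 = 12

Forward pass:
ES_A = 0; EF_A = 13
ES_B = 0; EF_B = 11
ES_C = 0; EF_C = 14
ES_D = 0; EF_D = 8
ES_E = 0; EF_E = 8
ES_F = 13; EF_F = 13+10 = 23
ES_G = max(EF_A=13, EF_C=14) = 14; EF_G = 14+4 = 18
ES_H = 11; EF_H = 11+13 = 24
ES_I = max(EF_C=14, EF_G=18) = 18; EF_I = 18+4 = 22
ES_J = max(EF_A=13, EF_D=8, EF_E=8, EF_F=23, EF_G=18, EF_H=24, EF_I=22) = 24; EF_J = 24+12 = 36
Expected project duration μ = 36 hours. Critical path: B → H → J.

36 hours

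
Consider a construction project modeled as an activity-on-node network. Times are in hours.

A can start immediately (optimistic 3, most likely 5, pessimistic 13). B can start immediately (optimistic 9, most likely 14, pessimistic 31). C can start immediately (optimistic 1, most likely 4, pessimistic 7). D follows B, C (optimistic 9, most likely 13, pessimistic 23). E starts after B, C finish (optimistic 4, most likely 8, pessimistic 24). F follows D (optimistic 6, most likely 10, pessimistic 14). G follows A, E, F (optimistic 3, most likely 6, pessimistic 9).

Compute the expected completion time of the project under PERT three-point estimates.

te_A = (3 + 4·5 + 13)/6 = 36/6 = 6
te_B = (9 + 4·14 + 31)/6 = 96/6 = 16
te_C = (1 + 4·4 + 7)/6 = 24/6 = 4
te_D = (9 + 4·13 + 23)/6 = 84/6 = 14
te_E = (4 + 4·8 + 24)/6 = 60/6 = 10
te_F = (6 + 4·10 + 14)/6 = 60/6 = 10
te_G = (3 + 4·6 + 9)/6 = 36/6 = 6

Forward pass:
ES_A = 0; EF_A = 6
ES_B = 0; EF_B = 16
ES_C = 0; EF_C = 4
ES_D = max(EF_B=16, EF_C=4) = 16; EF_D = 16+14 = 30
ES_E = max(EF_B=16, EF_C=4) = 16; EF_E = 16+10 = 26
ES_F = 30; EF_F = 30+10 = 40
ES_G = max(EF_A=6, EF_E=26, EF_F=40) = 40; EF_G = 40+6 = 46
Expected project duration μ = 46 hours. Critical path: B → D → F → G.

46 hours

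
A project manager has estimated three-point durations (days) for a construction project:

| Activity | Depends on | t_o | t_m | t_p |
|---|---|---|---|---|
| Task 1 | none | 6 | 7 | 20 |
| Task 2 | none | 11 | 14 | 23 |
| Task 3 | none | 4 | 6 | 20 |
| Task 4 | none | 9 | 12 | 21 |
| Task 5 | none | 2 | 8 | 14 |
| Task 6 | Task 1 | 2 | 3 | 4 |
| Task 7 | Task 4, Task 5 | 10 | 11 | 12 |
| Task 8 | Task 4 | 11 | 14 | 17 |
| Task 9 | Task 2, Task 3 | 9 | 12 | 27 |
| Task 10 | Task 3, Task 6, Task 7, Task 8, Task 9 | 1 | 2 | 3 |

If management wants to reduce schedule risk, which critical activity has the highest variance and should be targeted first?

te_Task 1 = (6 + 4·7 + 20)/6 = 54/6 = 9; σ²_Task 1 = ((20−6)/6)² = 5.444
te_Task 2 = (11 + 4·14 + 23)/6 = 90/6 = 15; σ²_Task 2 = ((23−11)/6)² = 4.000
te_Task 3 = (4 + 4·6 + 20)/6 = 48/6 = 8; σ²_Task 3 = ((20−4)/6)² = 7.111
te_Task 4 = (9 + 4·12 + 21)/6 = 78/6 = 13; σ²_Task 4 = ((21−9)/6)² = 4.000
te_Task 5 = (2 + 4·8 + 14)/6 = 48/6 = 8; σ²_Task 5 = ((14−2)/6)² = 4.000
te_Task 6 = (2 + 4·3 + 4)/6 = 18/6 = 3; σ²_Task 6 = ((4−2)/6)² = 0.111
te_Task 7 = (10 + 4·11 + 12)/6 = 66/6 = 11; σ²_Task 7 = ((12−10)/6)² = 0.111
te_Task 8 = (11 + 4·14 + 17)/6 = 84/6 = 14; σ²_Task 8 = ((17−11)/6)² = 1.000
te_Task 9 = (9 + 4·12 + 27)/6 = 84/6 = 14; σ²_Task 9 = ((27−9)/6)² = 9.000
te_Task 10 = (1 + 4·2 + 3)/6 = 12/6 = 2; σ²_Task 10 = ((3−1)/6)² = 0.111

Forward pass:
ES_Task 1 = 0; EF_Task 1 = 9
ES_Task 2 = 0; EF_Task 2 = 15
ES_Task 3 = 0; EF_Task 3 = 8
ES_Task 4 = 0; EF_Task 4 = 13
ES_Task 5 = 0; EF_Task 5 = 8
ES_Task 6 = 9; EF_Task 6 = 9+3 = 12
ES_Task 7 = max(EF_Task 4=13, EF_Task 5=8) = 13; EF_Task 7 = 13+11 = 24
ES_Task 8 = 13; EF_Task 8 = 13+14 = 27
ES_Task 9 = max(EF_Task 2=15, EF_Task 3=8) = 15; EF_Task 9 = 15+14 = 29
ES_Task 10 = max(EF_Task 3=8, EF_Task 6=12, EF_Task 7=24, EF_Task 8=27, EF_Task 9=29) = 29; EF_Task 10 = 29+2 = 31
Expected project duration μ = 31 days. Critical path: Task 2 → Task 9 → Task 10.

Variances on critical path: σ²_Task 2=4.000, σ²_Task 9=9.000, σ²_Task 10=0.111.
Largest is σ²_Task 9 = 9.000.

Task 9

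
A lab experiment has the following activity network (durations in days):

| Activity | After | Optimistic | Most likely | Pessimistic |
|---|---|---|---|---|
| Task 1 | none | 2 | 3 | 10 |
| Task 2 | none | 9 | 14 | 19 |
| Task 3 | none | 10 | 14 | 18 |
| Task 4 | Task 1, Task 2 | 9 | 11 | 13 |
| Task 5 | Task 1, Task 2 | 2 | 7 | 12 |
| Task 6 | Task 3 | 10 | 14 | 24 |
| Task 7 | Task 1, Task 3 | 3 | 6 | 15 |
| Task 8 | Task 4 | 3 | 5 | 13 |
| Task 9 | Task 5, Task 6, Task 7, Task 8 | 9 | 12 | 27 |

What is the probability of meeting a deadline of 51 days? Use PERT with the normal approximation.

0.939

te_Task 1 = (2 + 4·3 + 10)/6 = 24/6 = 4; σ²_Task 1 = ((10−2)/6)² = 1.778
te_Task 2 = (9 + 4·14 + 19)/6 = 84/6 = 14; σ²_Task 2 = ((19−9)/6)² = 2.778
te_Task 3 = (10 + 4·14 + 18)/6 = 84/6 = 14; σ²_Task 3 = ((18−10)/6)² = 1.778
te_Task 4 = (9 + 4·11 + 13)/6 = 66/6 = 11; σ²_Task 4 = ((13−9)/6)² = 0.444
te_Task 5 = (2 + 4·7 + 12)/6 = 42/6 = 7; σ²_Task 5 = ((12−2)/6)² = 2.778
te_Task 6 = (10 + 4·14 + 24)/6 = 90/6 = 15; σ²_Task 6 = ((24−10)/6)² = 5.444
te_Task 7 = (3 + 4·6 + 15)/6 = 42/6 = 7; σ²_Task 7 = ((15−3)/6)² = 4.000
te_Task 8 = (3 + 4·5 + 13)/6 = 36/6 = 6; σ²_Task 8 = ((13−3)/6)² = 2.778
te_Task 9 = (9 + 4·12 + 27)/6 = 84/6 = 14; σ²_Task 9 = ((27−9)/6)² = 9.000

Forward pass:
ES_Task 1 = 0; EF_Task 1 = 4
ES_Task 2 = 0; EF_Task 2 = 14
ES_Task 3 = 0; EF_Task 3 = 14
ES_Task 4 = max(EF_Task 1=4, EF_Task 2=14) = 14; EF_Task 4 = 14+11 = 25
ES_Task 5 = max(EF_Task 1=4, EF_Task 2=14) = 14; EF_Task 5 = 14+7 = 21
ES_Task 6 = 14; EF_Task 6 = 14+15 = 29
ES_Task 7 = max(EF_Task 1=4, EF_Task 3=14) = 14; EF_Task 7 = 14+7 = 21
ES_Task 8 = 25; EF_Task 8 = 25+6 = 31
ES_Task 9 = max(EF_Task 5=21, EF_Task 6=29, EF_Task 7=21, EF_Task 8=31) = 31; EF_Task 9 = 31+14 = 45
Expected project duration μ = 45 days. Critical path: Task 2 → Task 4 → Task 8 → Task 9.

Variance along critical path = 2.778 + 0.444 + 2.778 + 9.000 = 15.000; σ = √15.000 = 3.873 days.
Z = (51 − 45) / 3.873 = 1.549
P(T ≤ 51) = Φ(1.549) ≈ 0.939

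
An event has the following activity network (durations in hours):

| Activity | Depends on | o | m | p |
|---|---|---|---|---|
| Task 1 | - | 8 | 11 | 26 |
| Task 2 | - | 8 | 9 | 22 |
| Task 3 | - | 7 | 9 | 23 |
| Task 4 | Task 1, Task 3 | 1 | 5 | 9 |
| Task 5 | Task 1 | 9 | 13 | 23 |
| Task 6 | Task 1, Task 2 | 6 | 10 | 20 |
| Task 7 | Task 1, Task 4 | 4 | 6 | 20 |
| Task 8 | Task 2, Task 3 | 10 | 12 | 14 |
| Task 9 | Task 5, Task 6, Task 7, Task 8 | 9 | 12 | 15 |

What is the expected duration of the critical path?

te_Task 1 = (8 + 4·11 + 26)/6 = 78/6 = 13
te_Task 2 = (8 + 4·9 + 22)/6 = 66/6 = 11
te_Task 3 = (7 + 4·9 + 23)/6 = 66/6 = 11
te_Task 4 = (1 + 4·5 + 9)/6 = 30/6 = 5
te_Task 5 = (9 + 4·13 + 23)/6 = 84/6 = 14
te_Task 6 = (6 + 4·10 + 20)/6 = 66/6 = 11
te_Task 7 = (4 + 4·6 + 20)/6 = 48/6 = 8
te_Task 8 = (10 + 4·12 + 14)/6 = 72/6 = 12
te_Task 9 = (9 + 4·12 + 15)/6 = 72/6 = 12

Forward pass:
ES_Task 1 = 0; EF_Task 1 = 13
ES_Task 2 = 0; EF_Task 2 = 11
ES_Task 3 = 0; EF_Task 3 = 11
ES_Task 4 = max(EF_Task 1=13, EF_Task 3=11) = 13; EF_Task 4 = 13+5 = 18
ES_Task 5 = 13; EF_Task 5 = 13+14 = 27
ES_Task 6 = max(EF_Task 1=13, EF_Task 2=11) = 13; EF_Task 6 = 13+11 = 24
ES_Task 7 = max(EF_Task 1=13, EF_Task 4=18) = 18; EF_Task 7 = 18+8 = 26
ES_Task 8 = max(EF_Task 2=11, EF_Task 3=11) = 11; EF_Task 8 = 11+12 = 23
ES_Task 9 = max(EF_Task 5=27, EF_Task 6=24, EF_Task 7=26, EF_Task 8=23) = 27; EF_Task 9 = 27+12 = 39
Expected project duration μ = 39 hours. Critical path: Task 1 → Task 5 → Task 9.

39 hours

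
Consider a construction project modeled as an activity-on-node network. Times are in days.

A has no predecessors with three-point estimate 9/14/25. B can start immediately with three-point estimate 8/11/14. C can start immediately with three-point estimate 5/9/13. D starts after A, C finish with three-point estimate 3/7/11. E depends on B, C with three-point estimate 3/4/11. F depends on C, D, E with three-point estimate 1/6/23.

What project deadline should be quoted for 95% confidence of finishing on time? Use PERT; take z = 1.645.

37.8 days

te_A = (9 + 4·14 + 25)/6 = 90/6 = 15; σ²_A = ((25−9)/6)² = 7.111
te_B = (8 + 4·11 + 14)/6 = 66/6 = 11; σ²_B = ((14−8)/6)² = 1.000
te_C = (5 + 4·9 + 13)/6 = 54/6 = 9; σ²_C = ((13−5)/6)² = 1.778
te_D = (3 + 4·7 + 11)/6 = 42/6 = 7; σ²_D = ((11−3)/6)² = 1.778
te_E = (3 + 4·4 + 11)/6 = 30/6 = 5; σ²_E = ((11−3)/6)² = 1.778
te_F = (1 + 4·6 + 23)/6 = 48/6 = 8; σ²_F = ((23−1)/6)² = 13.444

Forward pass:
ES_A = 0; EF_A = 15
ES_B = 0; EF_B = 11
ES_C = 0; EF_C = 9
ES_D = max(EF_A=15, EF_C=9) = 15; EF_D = 15+7 = 22
ES_E = max(EF_B=11, EF_C=9) = 11; EF_E = 11+5 = 16
ES_F = max(EF_C=9, EF_D=22, EF_E=16) = 22; EF_F = 22+8 = 30
Expected project duration μ = 30 days. Critical path: A → D → F.

Variance along critical path = 7.111 + 1.778 + 13.444 = 22.333; σ = 4.726 days.
D = μ + z·σ = 30 + 1.645·4.726 = 37.8 days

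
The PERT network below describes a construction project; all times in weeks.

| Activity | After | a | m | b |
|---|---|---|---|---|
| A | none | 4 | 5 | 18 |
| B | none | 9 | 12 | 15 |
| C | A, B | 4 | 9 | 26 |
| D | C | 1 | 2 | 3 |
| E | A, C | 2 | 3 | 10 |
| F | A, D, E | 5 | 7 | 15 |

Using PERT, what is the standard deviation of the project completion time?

te_A = (4 + 4·5 + 18)/6 = 42/6 = 7; σ²_A = ((18−4)/6)² = 5.444
te_B = (9 + 4·12 + 15)/6 = 72/6 = 12; σ²_B = ((15−9)/6)² = 1.000
te_C = (4 + 4·9 + 26)/6 = 66/6 = 11; σ²_C = ((26−4)/6)² = 13.444
te_D = (1 + 4·2 + 3)/6 = 12/6 = 2; σ²_D = ((3−1)/6)² = 0.111
te_E = (2 + 4·3 + 10)/6 = 24/6 = 4; σ²_E = ((10−2)/6)² = 1.778
te_F = (5 + 4·7 + 15)/6 = 48/6 = 8; σ²_F = ((15−5)/6)² = 2.778

Forward pass:
ES_A = 0; EF_A = 7
ES_B = 0; EF_B = 12
ES_C = max(EF_A=7, EF_B=12) = 12; EF_C = 12+11 = 23
ES_D = 23; EF_D = 23+2 = 25
ES_E = max(EF_A=7, EF_C=23) = 23; EF_E = 23+4 = 27
ES_F = max(EF_A=7, EF_D=25, EF_E=27) = 27; EF_F = 27+8 = 35
Expected project duration μ = 35 weeks. Critical path: B → C → E → F.

Variance along critical path = 1.000 + 13.444 + 1.778 + 2.778 = 19.000
σ = √19.000 = 4.359 weeks

4.36 weeks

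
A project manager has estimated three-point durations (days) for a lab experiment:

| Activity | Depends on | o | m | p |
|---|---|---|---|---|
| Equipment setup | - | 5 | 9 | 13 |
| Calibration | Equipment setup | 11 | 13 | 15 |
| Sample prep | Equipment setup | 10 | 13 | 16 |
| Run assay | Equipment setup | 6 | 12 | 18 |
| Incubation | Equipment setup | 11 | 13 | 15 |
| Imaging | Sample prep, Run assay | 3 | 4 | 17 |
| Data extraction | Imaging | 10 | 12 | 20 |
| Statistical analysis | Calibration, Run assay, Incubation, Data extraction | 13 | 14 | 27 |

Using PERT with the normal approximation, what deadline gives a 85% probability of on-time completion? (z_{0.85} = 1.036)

te_Equipment setup = (5 + 4·9 + 13)/6 = 54/6 = 9; σ²_Equipment setup = ((13−5)/6)² = 1.778
te_Calibration = (11 + 4·13 + 15)/6 = 78/6 = 13; σ²_Calibration = ((15−11)/6)² = 0.444
te_Sample prep = (10 + 4·13 + 16)/6 = 78/6 = 13; σ²_Sample prep = ((16−10)/6)² = 1.000
te_Run assay = (6 + 4·12 + 18)/6 = 72/6 = 12; σ²_Run assay = ((18−6)/6)² = 4.000
te_Incubation = (11 + 4·13 + 15)/6 = 78/6 = 13; σ²_Incubation = ((15−11)/6)² = 0.444
te_Imaging = (3 + 4·4 + 17)/6 = 36/6 = 6; σ²_Imaging = ((17−3)/6)² = 5.444
te_Data extraction = (10 + 4·12 + 20)/6 = 78/6 = 13; σ²_Data extraction = ((20−10)/6)² = 2.778
te_Statistical analysis = (13 + 4·14 + 27)/6 = 96/6 = 16; σ²_Statistical analysis = ((27−13)/6)² = 5.444

Forward pass:
ES_Equipment setup = 0; EF_Equipment setup = 9
ES_Calibration = 9; EF_Calibration = 9+13 = 22
ES_Sample prep = 9; EF_Sample prep = 9+13 = 22
ES_Run assay = 9; EF_Run assay = 9+12 = 21
ES_Incubation = 9; EF_Incubation = 9+13 = 22
ES_Imaging = max(EF_Sample prep=22, EF_Run assay=21) = 22; EF_Imaging = 22+6 = 28
ES_Data extraction = 28; EF_Data extraction = 28+13 = 41
ES_Statistical analysis = max(EF_Calibration=22, EF_Run assay=21, EF_Incubation=22, EF_Data extraction=41) = 41; EF_Statistical analysis = 41+16 = 57
Expected project duration μ = 57 days. Critical path: Equipment setup → Sample prep → Imaging → Data extraction → Statistical analysis.

Variance along critical path = 1.778 + 1.000 + 5.444 + 2.778 + 5.444 = 16.444; σ = 4.055 days.
D = μ + z·σ = 57 + 1.036·4.055 = 61.2 days

61.2 days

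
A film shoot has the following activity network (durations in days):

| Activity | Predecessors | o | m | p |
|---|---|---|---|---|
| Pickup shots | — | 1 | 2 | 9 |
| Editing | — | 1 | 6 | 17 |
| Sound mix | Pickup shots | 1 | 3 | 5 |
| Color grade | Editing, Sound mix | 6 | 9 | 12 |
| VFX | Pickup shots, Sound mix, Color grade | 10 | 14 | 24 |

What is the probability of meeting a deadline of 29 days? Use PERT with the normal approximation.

te_Pickup shots = (1 + 4·2 + 9)/6 = 18/6 = 3; σ²_Pickup shots = ((9−1)/6)² = 1.778
te_Editing = (1 + 4·6 + 17)/6 = 42/6 = 7; σ²_Editing = ((17−1)/6)² = 7.111
te_Sound mix = (1 + 4·3 + 5)/6 = 18/6 = 3; σ²_Sound mix = ((5−1)/6)² = 0.444
te_Color grade = (6 + 4·9 + 12)/6 = 54/6 = 9; σ²_Color grade = ((12−6)/6)² = 1.000
te_VFX = (10 + 4·14 + 24)/6 = 90/6 = 15; σ²_VFX = ((24−10)/6)² = 5.444

Forward pass:
ES_Pickup shots = 0; EF_Pickup shots = 3
ES_Editing = 0; EF_Editing = 7
ES_Sound mix = 3; EF_Sound mix = 3+3 = 6
ES_Color grade = max(EF_Editing=7, EF_Sound mix=6) = 7; EF_Color grade = 7+9 = 16
ES_VFX = max(EF_Pickup shots=3, EF_Sound mix=6, EF_Color grade=16) = 16; EF_VFX = 16+15 = 31
Expected project duration μ = 31 days. Critical path: Editing → Color grade → VFX.

Variance along critical path = 7.111 + 1.000 + 5.444 = 13.556; σ = √13.556 = 3.682 days.
Z = (29 − 31) / 3.682 = -0.543
P(T ≤ 29) = Φ(-0.543) ≈ 0.293

0.293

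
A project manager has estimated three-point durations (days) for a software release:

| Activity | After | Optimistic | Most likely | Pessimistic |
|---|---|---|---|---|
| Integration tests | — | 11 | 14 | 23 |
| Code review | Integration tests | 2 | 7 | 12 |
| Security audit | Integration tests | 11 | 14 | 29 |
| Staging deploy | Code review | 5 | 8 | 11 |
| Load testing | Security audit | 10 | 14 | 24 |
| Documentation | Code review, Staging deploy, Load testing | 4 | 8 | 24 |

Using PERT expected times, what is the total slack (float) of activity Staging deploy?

16 days

te_Integration tests = (11 + 4·14 + 23)/6 = 90/6 = 15
te_Code review = (2 + 4·7 + 12)/6 = 42/6 = 7
te_Security audit = (11 + 4·14 + 29)/6 = 96/6 = 16
te_Staging deploy = (5 + 4·8 + 11)/6 = 48/6 = 8
te_Load testing = (10 + 4·14 + 24)/6 = 90/6 = 15
te_Documentation = (4 + 4·8 + 24)/6 = 60/6 = 10

Forward pass:
ES_Integration tests = 0; EF_Integration tests = 15
ES_Code review = 15; EF_Code review = 15+7 = 22
ES_Security audit = 15; EF_Security audit = 15+16 = 31
ES_Staging deploy = 22; EF_Staging deploy = 22+8 = 30
ES_Load testing = 31; EF_Load testing = 31+15 = 46
ES_Documentation = max(EF_Code review=22, EF_Staging deploy=30, EF_Load testing=46) = 46; EF_Documentation = 46+10 = 56
Expected project duration μ = 56 days. Critical path: Integration tests → Security audit → Load testing → Documentation.

Backward pass:
LF_Documentation = 56; LS_Documentation = 56−10 = 46
LF_Load testing = LS_Documentation = 46; LS_Load testing = 46−15 = 31
LF_Staging deploy = LS_Documentation = 46; LS_Staging deploy = 46−8 = 38
LF_Security audit = LS_Load testing = 31; LS_Security audit = 31−16 = 15
LF_Code review = min(LS_Staging deploy=38, LS_Documentation=46) = 38; LS_Code review = 38−7 = 31
LF_Integration tests = min(LS_Code review=31, LS_Security audit=15) = 15; LS_Integration tests = 15−15 = 0
Slack_Staging deploy = LS_Staging deploy − ES_Staging deploy = 38 − 22 = 16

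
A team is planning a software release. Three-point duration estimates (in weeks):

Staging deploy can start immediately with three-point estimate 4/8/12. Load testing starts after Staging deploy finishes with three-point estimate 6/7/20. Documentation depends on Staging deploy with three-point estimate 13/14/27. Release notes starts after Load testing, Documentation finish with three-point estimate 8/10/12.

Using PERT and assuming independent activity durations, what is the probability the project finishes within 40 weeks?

0.985

te_Staging deploy = (4 + 4·8 + 12)/6 = 48/6 = 8; σ²_Staging deploy = ((12−4)/6)² = 1.778
te_Load testing = (6 + 4·7 + 20)/6 = 54/6 = 9; σ²_Load testing = ((20−6)/6)² = 5.444
te_Documentation = (13 + 4·14 + 27)/6 = 96/6 = 16; σ²_Documentation = ((27−13)/6)² = 5.444
te_Release notes = (8 + 4·10 + 12)/6 = 60/6 = 10; σ²_Release notes = ((12−8)/6)² = 0.444

Forward pass:
ES_Staging deploy = 0; EF_Staging deploy = 8
ES_Load testing = 8; EF_Load testing = 8+9 = 17
ES_Documentation = 8; EF_Documentation = 8+16 = 24
ES_Release notes = max(EF_Load testing=17, EF_Documentation=24) = 24; EF_Release notes = 24+10 = 34
Expected project duration μ = 34 weeks. Critical path: Staging deploy → Documentation → Release notes.

Variance along critical path = 1.778 + 5.444 + 0.444 = 7.667; σ = √7.667 = 2.769 weeks.
Z = (40 − 34) / 2.769 = 2.167
P(T ≤ 40) = Φ(2.167) ≈ 0.985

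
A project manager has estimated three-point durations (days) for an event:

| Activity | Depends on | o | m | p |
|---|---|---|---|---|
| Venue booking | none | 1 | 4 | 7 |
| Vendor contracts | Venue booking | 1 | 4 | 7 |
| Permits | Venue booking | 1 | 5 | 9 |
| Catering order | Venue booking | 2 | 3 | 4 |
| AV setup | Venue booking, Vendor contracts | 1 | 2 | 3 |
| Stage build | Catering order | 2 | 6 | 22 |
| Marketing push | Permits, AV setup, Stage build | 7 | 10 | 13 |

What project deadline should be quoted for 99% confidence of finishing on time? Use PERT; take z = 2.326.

te_Venue booking = (1 + 4·4 + 7)/6 = 24/6 = 4; σ²_Venue booking = ((7−1)/6)² = 1.000
te_Vendor contracts = (1 + 4·4 + 7)/6 = 24/6 = 4; σ²_Vendor contracts = ((7−1)/6)² = 1.000
te_Permits = (1 + 4·5 + 9)/6 = 30/6 = 5; σ²_Permits = ((9−1)/6)² = 1.778
te_Catering order = (2 + 4·3 + 4)/6 = 18/6 = 3; σ²_Catering order = ((4−2)/6)² = 0.111
te_AV setup = (1 + 4·2 + 3)/6 = 12/6 = 2; σ²_AV setup = ((3−1)/6)² = 0.111
te_Stage build = (2 + 4·6 + 22)/6 = 48/6 = 8; σ²_Stage build = ((22−2)/6)² = 11.111
te_Marketing push = (7 + 4·10 + 13)/6 = 60/6 = 10; σ²_Marketing push = ((13−7)/6)² = 1.000

Forward pass:
ES_Venue booking = 0; EF_Venue booking = 4
ES_Vendor contracts = 4; EF_Vendor contracts = 4+4 = 8
ES_Permits = 4; EF_Permits = 4+5 = 9
ES_Catering order = 4; EF_Catering order = 4+3 = 7
ES_AV setup = max(EF_Venue booking=4, EF_Vendor contracts=8) = 8; EF_AV setup = 8+2 = 10
ES_Stage build = 7; EF_Stage build = 7+8 = 15
ES_Marketing push = max(EF_Permits=9, EF_AV setup=10, EF_Stage build=15) = 15; EF_Marketing push = 15+10 = 25
Expected project duration μ = 25 days. Critical path: Venue booking → Catering order → Stage build → Marketing push.

Variance along critical path = 1.000 + 0.111 + 11.111 + 1.000 = 13.222; σ = 3.636 days.
D = μ + z·σ = 25 + 2.326·3.636 = 33.5 days

33.5 days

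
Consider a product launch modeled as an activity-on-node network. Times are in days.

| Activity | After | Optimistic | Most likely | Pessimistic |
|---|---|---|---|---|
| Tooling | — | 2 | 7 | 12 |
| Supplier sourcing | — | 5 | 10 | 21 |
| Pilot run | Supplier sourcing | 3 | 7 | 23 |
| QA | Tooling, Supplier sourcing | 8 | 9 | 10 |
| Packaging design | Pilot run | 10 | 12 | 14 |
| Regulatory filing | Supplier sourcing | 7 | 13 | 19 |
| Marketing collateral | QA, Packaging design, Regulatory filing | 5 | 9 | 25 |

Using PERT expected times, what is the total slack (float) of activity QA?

te_Tooling = (2 + 4·7 + 12)/6 = 42/6 = 7
te_Supplier sourcing = (5 + 4·10 + 21)/6 = 66/6 = 11
te_Pilot run = (3 + 4·7 + 23)/6 = 54/6 = 9
te_QA = (8 + 4·9 + 10)/6 = 54/6 = 9
te_Packaging design = (10 + 4·12 + 14)/6 = 72/6 = 12
te_Regulatory filing = (7 + 4·13 + 19)/6 = 78/6 = 13
te_Marketing collateral = (5 + 4·9 + 25)/6 = 66/6 = 11

Forward pass:
ES_Tooling = 0; EF_Tooling = 7
ES_Supplier sourcing = 0; EF_Supplier sourcing = 11
ES_Pilot run = 11; EF_Pilot run = 11+9 = 20
ES_QA = max(EF_Tooling=7, EF_Supplier sourcing=11) = 11; EF_QA = 11+9 = 20
ES_Packaging design = 20; EF_Packaging design = 20+12 = 32
ES_Regulatory filing = 11; EF_Regulatory filing = 11+13 = 24
ES_Marketing collateral = max(EF_QA=20, EF_Packaging design=32, EF_Regulatory filing=24) = 32; EF_Marketing collateral = 32+11 = 43
Expected project duration μ = 43 days. Critical path: Supplier sourcing → Pilot run → Packaging design → Marketing collateral.

Backward pass:
LF_Marketing collateral = 43; LS_Marketing collateral = 43−11 = 32
LF_Regulatory filing = LS_Marketing collateral = 32; LS_Regulatory filing = 32−13 = 19
LF_Packaging design = LS_Marketing collateral = 32; LS_Packaging design = 32−12 = 20
LF_QA = LS_Marketing collateral = 32; LS_QA = 32−9 = 23
LF_Pilot run = LS_Packaging design = 20; LS_Pilot run = 20−9 = 11
LF_Supplier sourcing = min(LS_Pilot run=11, LS_QA=23, LS_Regulatory filing=19) = 11; LS_Supplier sourcing = 11−11 = 0
LF_Tooling = LS_QA = 23; LS_Tooling = 23−7 = 16
Slack_QA = LS_QA − ES_QA = 23 − 11 = 12

12 days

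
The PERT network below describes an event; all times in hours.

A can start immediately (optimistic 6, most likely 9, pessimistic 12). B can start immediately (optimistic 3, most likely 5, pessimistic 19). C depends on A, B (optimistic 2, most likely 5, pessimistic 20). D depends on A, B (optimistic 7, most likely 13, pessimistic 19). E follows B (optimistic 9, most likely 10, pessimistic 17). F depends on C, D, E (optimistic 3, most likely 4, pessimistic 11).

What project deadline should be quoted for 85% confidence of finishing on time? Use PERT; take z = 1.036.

29.7 hours

te_A = (6 + 4·9 + 12)/6 = 54/6 = 9; σ²_A = ((12−6)/6)² = 1.000
te_B = (3 + 4·5 + 19)/6 = 42/6 = 7; σ²_B = ((19−3)/6)² = 7.111
te_C = (2 + 4·5 + 20)/6 = 42/6 = 7; σ²_C = ((20−2)/6)² = 9.000
te_D = (7 + 4·13 + 19)/6 = 78/6 = 13; σ²_D = ((19−7)/6)² = 4.000
te_E = (9 + 4·10 + 17)/6 = 66/6 = 11; σ²_E = ((17−9)/6)² = 1.778
te_F = (3 + 4·4 + 11)/6 = 30/6 = 5; σ²_F = ((11−3)/6)² = 1.778

Forward pass:
ES_A = 0; EF_A = 9
ES_B = 0; EF_B = 7
ES_C = max(EF_A=9, EF_B=7) = 9; EF_C = 9+7 = 16
ES_D = max(EF_A=9, EF_B=7) = 9; EF_D = 9+13 = 22
ES_E = 7; EF_E = 7+11 = 18
ES_F = max(EF_C=16, EF_D=22, EF_E=18) = 22; EF_F = 22+5 = 27
Expected project duration μ = 27 hours. Critical path: A → D → F.

Variance along critical path = 1.000 + 4.000 + 1.778 = 6.778; σ = 2.603 hours.
D = μ + z·σ = 27 + 1.036·2.603 = 29.7 hours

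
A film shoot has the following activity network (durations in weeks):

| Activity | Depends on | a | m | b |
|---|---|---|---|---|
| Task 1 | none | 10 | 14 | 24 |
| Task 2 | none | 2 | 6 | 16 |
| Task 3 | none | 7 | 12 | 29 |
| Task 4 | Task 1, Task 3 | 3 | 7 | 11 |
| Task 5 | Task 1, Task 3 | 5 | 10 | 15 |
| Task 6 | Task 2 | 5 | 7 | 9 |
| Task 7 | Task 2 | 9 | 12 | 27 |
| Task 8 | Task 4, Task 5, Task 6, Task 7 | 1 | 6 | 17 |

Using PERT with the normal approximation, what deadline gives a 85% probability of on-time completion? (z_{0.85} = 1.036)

te_Task 1 = (10 + 4·14 + 24)/6 = 90/6 = 15; σ²_Task 1 = ((24−10)/6)² = 5.444
te_Task 2 = (2 + 4·6 + 16)/6 = 42/6 = 7; σ²_Task 2 = ((16−2)/6)² = 5.444
te_Task 3 = (7 + 4·12 + 29)/6 = 84/6 = 14; σ²_Task 3 = ((29−7)/6)² = 13.444
te_Task 4 = (3 + 4·7 + 11)/6 = 42/6 = 7; σ²_Task 4 = ((11−3)/6)² = 1.778
te_Task 5 = (5 + 4·10 + 15)/6 = 60/6 = 10; σ²_Task 5 = ((15−5)/6)² = 2.778
te_Task 6 = (5 + 4·7 + 9)/6 = 42/6 = 7; σ²_Task 6 = ((9−5)/6)² = 0.444
te_Task 7 = (9 + 4·12 + 27)/6 = 84/6 = 14; σ²_Task 7 = ((27−9)/6)² = 9.000
te_Task 8 = (1 + 4·6 + 17)/6 = 42/6 = 7; σ²_Task 8 = ((17−1)/6)² = 7.111

Forward pass:
ES_Task 1 = 0; EF_Task 1 = 15
ES_Task 2 = 0; EF_Task 2 = 7
ES_Task 3 = 0; EF_Task 3 = 14
ES_Task 4 = max(EF_Task 1=15, EF_Task 3=14) = 15; EF_Task 4 = 15+7 = 22
ES_Task 5 = max(EF_Task 1=15, EF_Task 3=14) = 15; EF_Task 5 = 15+10 = 25
ES_Task 6 = 7; EF_Task 6 = 7+7 = 14
ES_Task 7 = 7; EF_Task 7 = 7+14 = 21
ES_Task 8 = max(EF_Task 4=22, EF_Task 5=25, EF_Task 6=14, EF_Task 7=21) = 25; EF_Task 8 = 25+7 = 32
Expected project duration μ = 32 weeks. Critical path: Task 1 → Task 5 → Task 8.

Variance along critical path = 5.444 + 2.778 + 7.111 = 15.333; σ = 3.916 weeks.
D = μ + z·σ = 32 + 1.036·3.916 = 36.1 weeks

36.1 weeks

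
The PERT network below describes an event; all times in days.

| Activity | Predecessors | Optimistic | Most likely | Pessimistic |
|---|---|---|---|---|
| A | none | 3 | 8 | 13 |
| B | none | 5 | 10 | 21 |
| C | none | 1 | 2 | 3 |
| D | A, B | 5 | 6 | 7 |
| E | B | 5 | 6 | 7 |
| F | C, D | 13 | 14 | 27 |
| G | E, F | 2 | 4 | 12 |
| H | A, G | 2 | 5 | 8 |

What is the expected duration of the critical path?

43 days

te_A = (3 + 4·8 + 13)/6 = 48/6 = 8
te_B = (5 + 4·10 + 21)/6 = 66/6 = 11
te_C = (1 + 4·2 + 3)/6 = 12/6 = 2
te_D = (5 + 4·6 + 7)/6 = 36/6 = 6
te_E = (5 + 4·6 + 7)/6 = 36/6 = 6
te_F = (13 + 4·14 + 27)/6 = 96/6 = 16
te_G = (2 + 4·4 + 12)/6 = 30/6 = 5
te_H = (2 + 4·5 + 8)/6 = 30/6 = 5

Forward pass:
ES_A = 0; EF_A = 8
ES_B = 0; EF_B = 11
ES_C = 0; EF_C = 2
ES_D = max(EF_A=8, EF_B=11) = 11; EF_D = 11+6 = 17
ES_E = 11; EF_E = 11+6 = 17
ES_F = max(EF_C=2, EF_D=17) = 17; EF_F = 17+16 = 33
ES_G = max(EF_E=17, EF_F=33) = 33; EF_G = 33+5 = 38
ES_H = max(EF_A=8, EF_G=38) = 38; EF_H = 38+5 = 43
Expected project duration μ = 43 days. Critical path: B → D → F → G → H.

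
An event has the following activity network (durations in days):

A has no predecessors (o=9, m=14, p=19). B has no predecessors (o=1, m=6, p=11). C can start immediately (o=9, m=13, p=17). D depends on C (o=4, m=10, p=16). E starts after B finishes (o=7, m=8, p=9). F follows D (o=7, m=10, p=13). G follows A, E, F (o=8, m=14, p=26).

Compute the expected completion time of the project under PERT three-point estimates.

48 days

te_A = (9 + 4·14 + 19)/6 = 84/6 = 14
te_B = (1 + 4·6 + 11)/6 = 36/6 = 6
te_C = (9 + 4·13 + 17)/6 = 78/6 = 13
te_D = (4 + 4·10 + 16)/6 = 60/6 = 10
te_E = (7 + 4·8 + 9)/6 = 48/6 = 8
te_F = (7 + 4·10 + 13)/6 = 60/6 = 10
te_G = (8 + 4·14 + 26)/6 = 90/6 = 15

Forward pass:
ES_A = 0; EF_A = 14
ES_B = 0; EF_B = 6
ES_C = 0; EF_C = 13
ES_D = 13; EF_D = 13+10 = 23
ES_E = 6; EF_E = 6+8 = 14
ES_F = 23; EF_F = 23+10 = 33
ES_G = max(EF_A=14, EF_E=14, EF_F=33) = 33; EF_G = 33+15 = 48
Expected project duration μ = 48 days. Critical path: C → D → F → G.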